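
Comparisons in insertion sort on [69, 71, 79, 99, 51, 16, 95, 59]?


Algorithm: insertion sort
Input: [69, 71, 79, 99, 51, 16, 95, 59]
Sorted: [16, 51, 59, 69, 71, 79, 95, 99]

20


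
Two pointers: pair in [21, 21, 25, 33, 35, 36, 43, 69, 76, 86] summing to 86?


lo=0(21)+hi=9(86)=107
lo=0(21)+hi=8(76)=97
lo=0(21)+hi=7(69)=90
lo=0(21)+hi=6(43)=64
lo=1(21)+hi=6(43)=64
lo=2(25)+hi=6(43)=68
lo=3(33)+hi=6(43)=76
lo=4(35)+hi=6(43)=78
lo=5(36)+hi=6(43)=79

No pair found


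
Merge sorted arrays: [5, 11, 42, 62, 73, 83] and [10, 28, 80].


Take 5 from A
Take 10 from B
Take 11 from A
Take 28 from B
Take 42 from A
Take 62 from A
Take 73 from A
Take 80 from B

Merged: [5, 10, 11, 28, 42, 62, 73, 80, 83]


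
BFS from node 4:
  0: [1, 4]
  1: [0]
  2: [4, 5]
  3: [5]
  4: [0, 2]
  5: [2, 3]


Visit 4, enqueue [0, 2]
Visit 0, enqueue [1]
Visit 2, enqueue [5]
Visit 1, enqueue []
Visit 5, enqueue [3]
Visit 3, enqueue []

BFS order: [4, 0, 2, 1, 5, 3]


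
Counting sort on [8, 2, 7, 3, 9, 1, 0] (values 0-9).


Input: [8, 2, 7, 3, 9, 1, 0]
Counts: [1, 1, 1, 1, 0, 0, 0, 1, 1, 1]

Sorted: [0, 1, 2, 3, 7, 8, 9]


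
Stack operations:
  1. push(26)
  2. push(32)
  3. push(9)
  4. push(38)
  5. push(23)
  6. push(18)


push(26) -> [26]
push(32) -> [26, 32]
push(9) -> [26, 32, 9]
push(38) -> [26, 32, 9, 38]
push(23) -> [26, 32, 9, 38, 23]
push(18) -> [26, 32, 9, 38, 23, 18]

Final stack: [26, 32, 9, 38, 23, 18]


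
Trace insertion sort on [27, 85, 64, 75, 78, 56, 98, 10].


Initial: [27, 85, 64, 75, 78, 56, 98, 10]
Insert 85: [27, 85, 64, 75, 78, 56, 98, 10]
Insert 64: [27, 64, 85, 75, 78, 56, 98, 10]
Insert 75: [27, 64, 75, 85, 78, 56, 98, 10]
Insert 78: [27, 64, 75, 78, 85, 56, 98, 10]
Insert 56: [27, 56, 64, 75, 78, 85, 98, 10]
Insert 98: [27, 56, 64, 75, 78, 85, 98, 10]
Insert 10: [10, 27, 56, 64, 75, 78, 85, 98]

Sorted: [10, 27, 56, 64, 75, 78, 85, 98]


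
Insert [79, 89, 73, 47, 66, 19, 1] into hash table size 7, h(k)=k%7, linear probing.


Insert 79: h=2 -> slot 2
Insert 89: h=5 -> slot 5
Insert 73: h=3 -> slot 3
Insert 47: h=5, 1 probes -> slot 6
Insert 66: h=3, 1 probes -> slot 4
Insert 19: h=5, 2 probes -> slot 0
Insert 1: h=1 -> slot 1

Table: [19, 1, 79, 73, 66, 89, 47]


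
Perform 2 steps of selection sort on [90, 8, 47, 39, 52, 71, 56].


Initial: [90, 8, 47, 39, 52, 71, 56]
Step 1: min=8 at 1
  Swap: [8, 90, 47, 39, 52, 71, 56]
Step 2: min=39 at 3
  Swap: [8, 39, 47, 90, 52, 71, 56]

After 2 steps: [8, 39, 47, 90, 52, 71, 56]


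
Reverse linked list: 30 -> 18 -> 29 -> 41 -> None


Step 1: curr=30, set curr.next=prev(None) | reversed so far: 30
Step 2: curr=18, set curr.next=prev(30) | reversed so far: 18 -> 30
Step 3: curr=29, set curr.next=prev(18) | reversed so far: 29 -> 18 -> 30
Step 4: curr=41, set curr.next=prev(29) | reversed so far: 41 -> 29 -> 18 -> 30

41 -> 29 -> 18 -> 30 -> None


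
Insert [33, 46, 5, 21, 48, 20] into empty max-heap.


Insert 33: [33]
Insert 46: [46, 33]
Insert 5: [46, 33, 5]
Insert 21: [46, 33, 5, 21]
Insert 48: [48, 46, 5, 21, 33]
Insert 20: [48, 46, 20, 21, 33, 5]

Final heap: [48, 46, 20, 21, 33, 5]


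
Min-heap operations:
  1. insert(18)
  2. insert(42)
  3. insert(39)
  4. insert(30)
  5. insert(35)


insert(18) -> [18]
insert(42) -> [18, 42]
insert(39) -> [18, 42, 39]
insert(30) -> [18, 30, 39, 42]
insert(35) -> [18, 30, 39, 42, 35]

Final heap: [18, 30, 39, 42, 35]


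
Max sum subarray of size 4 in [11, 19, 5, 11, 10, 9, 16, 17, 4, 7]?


[0:4]: 46
[1:5]: 45
[2:6]: 35
[3:7]: 46
[4:8]: 52
[5:9]: 46
[6:10]: 44

Max: 52 at [4:8]


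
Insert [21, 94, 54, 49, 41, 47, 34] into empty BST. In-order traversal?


Insert 21: root
Insert 94: R from 21
Insert 54: R from 21 -> L from 94
Insert 49: R from 21 -> L from 94 -> L from 54
Insert 41: R from 21 -> L from 94 -> L from 54 -> L from 49
Insert 47: R from 21 -> L from 94 -> L from 54 -> L from 49 -> R from 41
Insert 34: R from 21 -> L from 94 -> L from 54 -> L from 49 -> L from 41

In-order: [21, 34, 41, 47, 49, 54, 94]


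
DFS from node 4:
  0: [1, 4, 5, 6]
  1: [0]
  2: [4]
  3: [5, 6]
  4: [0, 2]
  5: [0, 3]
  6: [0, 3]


Visit 4, push [2, 0]
Visit 0, push [6, 5, 1]
Visit 1, push []
Visit 5, push [3]
Visit 3, push [6]
Visit 6, push []
Visit 2, push []

DFS order: [4, 0, 1, 5, 3, 6, 2]


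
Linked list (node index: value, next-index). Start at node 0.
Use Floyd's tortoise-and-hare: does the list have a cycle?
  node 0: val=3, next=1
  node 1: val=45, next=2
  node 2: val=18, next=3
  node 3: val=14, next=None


Floyd's tortoise (slow, +1) and hare (fast, +2):
  init: slow=0, fast=0
  step 1: slow=1, fast=2
  step 2: fast 2->3->None, no cycle

Cycle: no


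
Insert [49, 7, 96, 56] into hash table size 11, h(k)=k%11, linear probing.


Insert 49: h=5 -> slot 5
Insert 7: h=7 -> slot 7
Insert 96: h=8 -> slot 8
Insert 56: h=1 -> slot 1

Table: [None, 56, None, None, None, 49, None, 7, 96, None, None]


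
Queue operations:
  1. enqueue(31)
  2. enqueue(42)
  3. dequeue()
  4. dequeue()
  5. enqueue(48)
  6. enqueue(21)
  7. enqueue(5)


enqueue(31) -> [31]
enqueue(42) -> [31, 42]
dequeue()->31, [42]
dequeue()->42, []
enqueue(48) -> [48]
enqueue(21) -> [48, 21]
enqueue(5) -> [48, 21, 5]

Final queue: [48, 21, 5]


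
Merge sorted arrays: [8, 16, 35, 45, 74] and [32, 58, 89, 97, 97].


Take 8 from A
Take 16 from A
Take 32 from B
Take 35 from A
Take 45 from A
Take 58 from B
Take 74 from A

Merged: [8, 16, 32, 35, 45, 58, 74, 89, 97, 97]


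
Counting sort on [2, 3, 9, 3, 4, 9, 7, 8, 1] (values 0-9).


Input: [2, 3, 9, 3, 4, 9, 7, 8, 1]
Counts: [0, 1, 1, 2, 1, 0, 0, 1, 1, 2]

Sorted: [1, 2, 3, 3, 4, 7, 8, 9, 9]


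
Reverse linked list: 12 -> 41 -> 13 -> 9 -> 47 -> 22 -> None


Step 1: curr=12, set curr.next=prev(None) | reversed so far: 12
Step 2: curr=41, set curr.next=prev(12) | reversed so far: 41 -> 12
Step 3: curr=13, set curr.next=prev(41) | reversed so far: 13 -> 41 -> 12
Step 4: curr=9, set curr.next=prev(13) | reversed so far: 9 -> 13 -> 41 -> 12
Step 5: curr=47, set curr.next=prev(9) | reversed so far: 47 -> 9 -> 13 -> 41 -> 12
Step 6: curr=22, set curr.next=prev(47) | reversed so far: 22 -> 47 -> 9 -> 13 -> 41 -> 12

22 -> 47 -> 9 -> 13 -> 41 -> 12 -> None


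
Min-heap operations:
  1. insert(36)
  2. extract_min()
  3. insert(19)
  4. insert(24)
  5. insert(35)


insert(36) -> [36]
extract_min()->36, []
insert(19) -> [19]
insert(24) -> [19, 24]
insert(35) -> [19, 24, 35]

Final heap: [19, 24, 35]


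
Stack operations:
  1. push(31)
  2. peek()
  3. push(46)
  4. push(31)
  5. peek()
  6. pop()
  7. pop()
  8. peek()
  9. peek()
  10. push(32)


push(31) -> [31]
peek()->31
push(46) -> [31, 46]
push(31) -> [31, 46, 31]
peek()->31
pop()->31, [31, 46]
pop()->46, [31]
peek()->31
peek()->31
push(32) -> [31, 32]

Final stack: [31, 32]


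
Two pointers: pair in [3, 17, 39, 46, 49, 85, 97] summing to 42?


lo=0(3)+hi=6(97)=100
lo=0(3)+hi=5(85)=88
lo=0(3)+hi=4(49)=52
lo=0(3)+hi=3(46)=49
lo=0(3)+hi=2(39)=42

Yes: 3+39=42


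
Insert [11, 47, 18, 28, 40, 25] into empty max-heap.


Insert 11: [11]
Insert 47: [47, 11]
Insert 18: [47, 11, 18]
Insert 28: [47, 28, 18, 11]
Insert 40: [47, 40, 18, 11, 28]
Insert 25: [47, 40, 25, 11, 28, 18]

Final heap: [47, 40, 25, 11, 28, 18]


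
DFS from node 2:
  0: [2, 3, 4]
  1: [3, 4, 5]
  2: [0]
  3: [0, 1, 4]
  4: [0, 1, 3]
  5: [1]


Visit 2, push [0]
Visit 0, push [4, 3]
Visit 3, push [4, 1]
Visit 1, push [5, 4]
Visit 4, push []
Visit 5, push []

DFS order: [2, 0, 3, 1, 4, 5]


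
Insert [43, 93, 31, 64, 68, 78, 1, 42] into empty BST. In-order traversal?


Insert 43: root
Insert 93: R from 43
Insert 31: L from 43
Insert 64: R from 43 -> L from 93
Insert 68: R from 43 -> L from 93 -> R from 64
Insert 78: R from 43 -> L from 93 -> R from 64 -> R from 68
Insert 1: L from 43 -> L from 31
Insert 42: L from 43 -> R from 31

In-order: [1, 31, 42, 43, 64, 68, 78, 93]


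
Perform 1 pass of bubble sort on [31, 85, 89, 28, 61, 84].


Initial: [31, 85, 89, 28, 61, 84]
Pass 1: [31, 85, 28, 61, 84, 89] (3 swaps)

After 1 pass: [31, 85, 28, 61, 84, 89]


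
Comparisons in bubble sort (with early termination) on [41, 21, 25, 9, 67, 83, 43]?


Algorithm: bubble sort (with early termination)
Input: [41, 21, 25, 9, 67, 83, 43]
Sorted: [9, 21, 25, 41, 43, 67, 83]

18


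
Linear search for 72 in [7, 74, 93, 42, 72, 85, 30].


i=0: 7!=72
i=1: 74!=72
i=2: 93!=72
i=3: 42!=72
i=4: 72==72 found!

Found at 4, 5 comps


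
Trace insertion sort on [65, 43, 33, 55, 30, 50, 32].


Initial: [65, 43, 33, 55, 30, 50, 32]
Insert 43: [43, 65, 33, 55, 30, 50, 32]
Insert 33: [33, 43, 65, 55, 30, 50, 32]
Insert 55: [33, 43, 55, 65, 30, 50, 32]
Insert 30: [30, 33, 43, 55, 65, 50, 32]
Insert 50: [30, 33, 43, 50, 55, 65, 32]
Insert 32: [30, 32, 33, 43, 50, 55, 65]

Sorted: [30, 32, 33, 43, 50, 55, 65]


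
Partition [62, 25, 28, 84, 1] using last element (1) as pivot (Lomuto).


Pivot: 1
Place pivot at 0: [1, 25, 28, 84, 62]

Partitioned: [1, 25, 28, 84, 62]


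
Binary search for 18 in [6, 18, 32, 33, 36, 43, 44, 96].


Step 1: lo=0, hi=7, mid=3, val=33
Step 2: lo=0, hi=2, mid=1, val=18

Found at index 1


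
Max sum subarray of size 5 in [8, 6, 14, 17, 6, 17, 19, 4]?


[0:5]: 51
[1:6]: 60
[2:7]: 73
[3:8]: 63

Max: 73 at [2:7]


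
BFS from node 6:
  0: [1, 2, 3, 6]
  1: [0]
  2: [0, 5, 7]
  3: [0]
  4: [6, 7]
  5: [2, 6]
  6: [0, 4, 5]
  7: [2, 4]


Visit 6, enqueue [0, 4, 5]
Visit 0, enqueue [1, 2, 3]
Visit 4, enqueue [7]
Visit 5, enqueue []
Visit 1, enqueue []
Visit 2, enqueue []
Visit 3, enqueue []
Visit 7, enqueue []

BFS order: [6, 0, 4, 5, 1, 2, 3, 7]


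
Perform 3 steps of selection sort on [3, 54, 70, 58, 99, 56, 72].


Initial: [3, 54, 70, 58, 99, 56, 72]
Step 1: min=3 at 0
  Swap: [3, 54, 70, 58, 99, 56, 72]
Step 2: min=54 at 1
  Swap: [3, 54, 70, 58, 99, 56, 72]
Step 3: min=56 at 5
  Swap: [3, 54, 56, 58, 99, 70, 72]

After 3 steps: [3, 54, 56, 58, 99, 70, 72]


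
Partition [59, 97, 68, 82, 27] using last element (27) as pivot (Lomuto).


Pivot: 27
Place pivot at 0: [27, 97, 68, 82, 59]

Partitioned: [27, 97, 68, 82, 59]


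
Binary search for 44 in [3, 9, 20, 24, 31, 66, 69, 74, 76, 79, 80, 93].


Step 1: lo=0, hi=11, mid=5, val=66
Step 2: lo=0, hi=4, mid=2, val=20
Step 3: lo=3, hi=4, mid=3, val=24
Step 4: lo=4, hi=4, mid=4, val=31

Not found


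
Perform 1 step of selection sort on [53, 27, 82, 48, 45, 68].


Initial: [53, 27, 82, 48, 45, 68]
Step 1: min=27 at 1
  Swap: [27, 53, 82, 48, 45, 68]

After 1 step: [27, 53, 82, 48, 45, 68]


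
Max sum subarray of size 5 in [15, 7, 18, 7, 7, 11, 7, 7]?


[0:5]: 54
[1:6]: 50
[2:7]: 50
[3:8]: 39

Max: 54 at [0:5]


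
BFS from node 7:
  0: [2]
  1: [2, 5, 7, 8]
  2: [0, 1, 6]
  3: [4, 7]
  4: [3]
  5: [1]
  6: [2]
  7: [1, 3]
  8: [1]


Visit 7, enqueue [1, 3]
Visit 1, enqueue [2, 5, 8]
Visit 3, enqueue [4]
Visit 2, enqueue [0, 6]
Visit 5, enqueue []
Visit 8, enqueue []
Visit 4, enqueue []
Visit 0, enqueue []
Visit 6, enqueue []

BFS order: [7, 1, 3, 2, 5, 8, 4, 0, 6]


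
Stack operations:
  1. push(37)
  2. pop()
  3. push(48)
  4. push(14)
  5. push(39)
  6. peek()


push(37) -> [37]
pop()->37, []
push(48) -> [48]
push(14) -> [48, 14]
push(39) -> [48, 14, 39]
peek()->39

Final stack: [48, 14, 39]


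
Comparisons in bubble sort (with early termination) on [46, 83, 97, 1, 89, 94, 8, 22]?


Algorithm: bubble sort (with early termination)
Input: [46, 83, 97, 1, 89, 94, 8, 22]
Sorted: [1, 8, 22, 46, 83, 89, 94, 97]

27


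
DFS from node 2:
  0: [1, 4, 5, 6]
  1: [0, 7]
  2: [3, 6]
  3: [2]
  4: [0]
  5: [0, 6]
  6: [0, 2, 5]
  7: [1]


Visit 2, push [6, 3]
Visit 3, push []
Visit 6, push [5, 0]
Visit 0, push [5, 4, 1]
Visit 1, push [7]
Visit 7, push []
Visit 4, push []
Visit 5, push []

DFS order: [2, 3, 6, 0, 1, 7, 4, 5]


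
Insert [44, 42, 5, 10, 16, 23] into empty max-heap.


Insert 44: [44]
Insert 42: [44, 42]
Insert 5: [44, 42, 5]
Insert 10: [44, 42, 5, 10]
Insert 16: [44, 42, 5, 10, 16]
Insert 23: [44, 42, 23, 10, 16, 5]

Final heap: [44, 42, 23, 10, 16, 5]


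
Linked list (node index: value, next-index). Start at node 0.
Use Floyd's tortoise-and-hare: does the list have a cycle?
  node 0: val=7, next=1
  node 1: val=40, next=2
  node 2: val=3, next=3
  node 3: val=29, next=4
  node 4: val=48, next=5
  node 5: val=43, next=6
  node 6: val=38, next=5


Floyd's tortoise (slow, +1) and hare (fast, +2):
  init: slow=0, fast=0
  step 1: slow=1, fast=2
  step 2: slow=2, fast=4
  step 3: slow=3, fast=6
  step 4: slow=4, fast=6
  step 5: slow=5, fast=6
  step 6: slow=6, fast=6
  slow == fast at node 6: cycle detected

Cycle: yes


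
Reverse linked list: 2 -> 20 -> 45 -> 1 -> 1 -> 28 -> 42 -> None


Step 1: curr=2, set curr.next=prev(None) | reversed so far: 2
Step 2: curr=20, set curr.next=prev(2) | reversed so far: 20 -> 2
Step 3: curr=45, set curr.next=prev(20) | reversed so far: 45 -> 20 -> 2
Step 4: curr=1, set curr.next=prev(45) | reversed so far: 1 -> 45 -> 20 -> 2
Step 5: curr=1, set curr.next=prev(1) | reversed so far: 1 -> 1 -> 45 -> 20 -> 2
Step 6: curr=28, set curr.next=prev(1) | reversed so far: 28 -> 1 -> 1 -> 45 -> 20 -> 2
Step 7: curr=42, set curr.next=prev(28) | reversed so far: 42 -> 28 -> 1 -> 1 -> 45 -> 20 -> 2

42 -> 28 -> 1 -> 1 -> 45 -> 20 -> 2 -> None


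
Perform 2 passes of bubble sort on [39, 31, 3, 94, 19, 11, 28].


Initial: [39, 31, 3, 94, 19, 11, 28]
Pass 1: [31, 3, 39, 19, 11, 28, 94] (5 swaps)
Pass 2: [3, 31, 19, 11, 28, 39, 94] (4 swaps)

After 2 passes: [3, 31, 19, 11, 28, 39, 94]


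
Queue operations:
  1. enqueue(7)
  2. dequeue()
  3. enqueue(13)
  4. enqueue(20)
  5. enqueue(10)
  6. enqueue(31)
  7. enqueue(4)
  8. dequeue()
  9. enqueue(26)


enqueue(7) -> [7]
dequeue()->7, []
enqueue(13) -> [13]
enqueue(20) -> [13, 20]
enqueue(10) -> [13, 20, 10]
enqueue(31) -> [13, 20, 10, 31]
enqueue(4) -> [13, 20, 10, 31, 4]
dequeue()->13, [20, 10, 31, 4]
enqueue(26) -> [20, 10, 31, 4, 26]

Final queue: [20, 10, 31, 4, 26]


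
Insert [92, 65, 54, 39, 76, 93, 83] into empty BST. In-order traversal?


Insert 92: root
Insert 65: L from 92
Insert 54: L from 92 -> L from 65
Insert 39: L from 92 -> L from 65 -> L from 54
Insert 76: L from 92 -> R from 65
Insert 93: R from 92
Insert 83: L from 92 -> R from 65 -> R from 76

In-order: [39, 54, 65, 76, 83, 92, 93]


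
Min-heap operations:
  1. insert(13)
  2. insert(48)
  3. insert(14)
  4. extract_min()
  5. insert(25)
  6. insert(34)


insert(13) -> [13]
insert(48) -> [13, 48]
insert(14) -> [13, 48, 14]
extract_min()->13, [14, 48]
insert(25) -> [14, 48, 25]
insert(34) -> [14, 34, 25, 48]

Final heap: [14, 34, 25, 48]


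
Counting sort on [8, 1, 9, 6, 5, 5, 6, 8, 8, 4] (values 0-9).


Input: [8, 1, 9, 6, 5, 5, 6, 8, 8, 4]
Counts: [0, 1, 0, 0, 1, 2, 2, 0, 3, 1]

Sorted: [1, 4, 5, 5, 6, 6, 8, 8, 8, 9]


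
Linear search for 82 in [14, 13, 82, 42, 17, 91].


i=0: 14!=82
i=1: 13!=82
i=2: 82==82 found!

Found at 2, 3 comps


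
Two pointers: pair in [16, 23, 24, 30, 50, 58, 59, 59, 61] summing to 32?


lo=0(16)+hi=8(61)=77
lo=0(16)+hi=7(59)=75
lo=0(16)+hi=6(59)=75
lo=0(16)+hi=5(58)=74
lo=0(16)+hi=4(50)=66
lo=0(16)+hi=3(30)=46
lo=0(16)+hi=2(24)=40
lo=0(16)+hi=1(23)=39

No pair found


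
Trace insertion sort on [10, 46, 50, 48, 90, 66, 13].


Initial: [10, 46, 50, 48, 90, 66, 13]
Insert 46: [10, 46, 50, 48, 90, 66, 13]
Insert 50: [10, 46, 50, 48, 90, 66, 13]
Insert 48: [10, 46, 48, 50, 90, 66, 13]
Insert 90: [10, 46, 48, 50, 90, 66, 13]
Insert 66: [10, 46, 48, 50, 66, 90, 13]
Insert 13: [10, 13, 46, 48, 50, 66, 90]

Sorted: [10, 13, 46, 48, 50, 66, 90]


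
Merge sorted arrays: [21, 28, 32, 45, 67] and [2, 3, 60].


Take 2 from B
Take 3 from B
Take 21 from A
Take 28 from A
Take 32 from A
Take 45 from A
Take 60 from B

Merged: [2, 3, 21, 28, 32, 45, 60, 67]


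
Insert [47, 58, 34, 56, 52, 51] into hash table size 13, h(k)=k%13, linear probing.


Insert 47: h=8 -> slot 8
Insert 58: h=6 -> slot 6
Insert 34: h=8, 1 probes -> slot 9
Insert 56: h=4 -> slot 4
Insert 52: h=0 -> slot 0
Insert 51: h=12 -> slot 12

Table: [52, None, None, None, 56, None, 58, None, 47, 34, None, None, 51]


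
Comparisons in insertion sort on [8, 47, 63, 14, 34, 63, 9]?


Algorithm: insertion sort
Input: [8, 47, 63, 14, 34, 63, 9]
Sorted: [8, 9, 14, 34, 47, 63, 63]

15


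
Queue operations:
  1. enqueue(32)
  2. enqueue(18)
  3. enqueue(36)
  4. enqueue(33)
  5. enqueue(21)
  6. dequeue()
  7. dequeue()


enqueue(32) -> [32]
enqueue(18) -> [32, 18]
enqueue(36) -> [32, 18, 36]
enqueue(33) -> [32, 18, 36, 33]
enqueue(21) -> [32, 18, 36, 33, 21]
dequeue()->32, [18, 36, 33, 21]
dequeue()->18, [36, 33, 21]

Final queue: [36, 33, 21]


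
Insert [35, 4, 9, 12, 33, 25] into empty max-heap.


Insert 35: [35]
Insert 4: [35, 4]
Insert 9: [35, 4, 9]
Insert 12: [35, 12, 9, 4]
Insert 33: [35, 33, 9, 4, 12]
Insert 25: [35, 33, 25, 4, 12, 9]

Final heap: [35, 33, 25, 4, 12, 9]


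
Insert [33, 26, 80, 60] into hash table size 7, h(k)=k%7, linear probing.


Insert 33: h=5 -> slot 5
Insert 26: h=5, 1 probes -> slot 6
Insert 80: h=3 -> slot 3
Insert 60: h=4 -> slot 4

Table: [None, None, None, 80, 60, 33, 26]


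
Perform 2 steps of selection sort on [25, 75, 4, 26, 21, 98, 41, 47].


Initial: [25, 75, 4, 26, 21, 98, 41, 47]
Step 1: min=4 at 2
  Swap: [4, 75, 25, 26, 21, 98, 41, 47]
Step 2: min=21 at 4
  Swap: [4, 21, 25, 26, 75, 98, 41, 47]

After 2 steps: [4, 21, 25, 26, 75, 98, 41, 47]


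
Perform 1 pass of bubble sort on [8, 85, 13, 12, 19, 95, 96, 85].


Initial: [8, 85, 13, 12, 19, 95, 96, 85]
Pass 1: [8, 13, 12, 19, 85, 95, 85, 96] (4 swaps)

After 1 pass: [8, 13, 12, 19, 85, 95, 85, 96]


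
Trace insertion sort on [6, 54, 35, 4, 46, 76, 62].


Initial: [6, 54, 35, 4, 46, 76, 62]
Insert 54: [6, 54, 35, 4, 46, 76, 62]
Insert 35: [6, 35, 54, 4, 46, 76, 62]
Insert 4: [4, 6, 35, 54, 46, 76, 62]
Insert 46: [4, 6, 35, 46, 54, 76, 62]
Insert 76: [4, 6, 35, 46, 54, 76, 62]
Insert 62: [4, 6, 35, 46, 54, 62, 76]

Sorted: [4, 6, 35, 46, 54, 62, 76]


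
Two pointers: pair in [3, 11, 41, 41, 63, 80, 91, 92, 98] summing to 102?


lo=0(3)+hi=8(98)=101
lo=1(11)+hi=8(98)=109
lo=1(11)+hi=7(92)=103
lo=1(11)+hi=6(91)=102

Yes: 11+91=102


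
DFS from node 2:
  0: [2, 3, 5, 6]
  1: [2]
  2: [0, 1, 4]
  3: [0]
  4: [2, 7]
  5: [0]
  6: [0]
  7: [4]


Visit 2, push [4, 1, 0]
Visit 0, push [6, 5, 3]
Visit 3, push []
Visit 5, push []
Visit 6, push []
Visit 1, push []
Visit 4, push [7]
Visit 7, push []

DFS order: [2, 0, 3, 5, 6, 1, 4, 7]


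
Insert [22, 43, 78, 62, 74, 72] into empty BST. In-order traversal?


Insert 22: root
Insert 43: R from 22
Insert 78: R from 22 -> R from 43
Insert 62: R from 22 -> R from 43 -> L from 78
Insert 74: R from 22 -> R from 43 -> L from 78 -> R from 62
Insert 72: R from 22 -> R from 43 -> L from 78 -> R from 62 -> L from 74

In-order: [22, 43, 62, 72, 74, 78]


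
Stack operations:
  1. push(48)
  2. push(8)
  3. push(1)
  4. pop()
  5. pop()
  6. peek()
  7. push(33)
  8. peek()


push(48) -> [48]
push(8) -> [48, 8]
push(1) -> [48, 8, 1]
pop()->1, [48, 8]
pop()->8, [48]
peek()->48
push(33) -> [48, 33]
peek()->33

Final stack: [48, 33]


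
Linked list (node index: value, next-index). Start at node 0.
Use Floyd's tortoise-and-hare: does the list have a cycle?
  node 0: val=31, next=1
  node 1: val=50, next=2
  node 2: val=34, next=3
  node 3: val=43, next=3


Floyd's tortoise (slow, +1) and hare (fast, +2):
  init: slow=0, fast=0
  step 1: slow=1, fast=2
  step 2: slow=2, fast=3
  step 3: slow=3, fast=3
  slow == fast at node 3: cycle detected

Cycle: yes


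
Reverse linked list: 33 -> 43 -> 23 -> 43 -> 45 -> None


Step 1: curr=33, set curr.next=prev(None) | reversed so far: 33
Step 2: curr=43, set curr.next=prev(33) | reversed so far: 43 -> 33
Step 3: curr=23, set curr.next=prev(43) | reversed so far: 23 -> 43 -> 33
Step 4: curr=43, set curr.next=prev(23) | reversed so far: 43 -> 23 -> 43 -> 33
Step 5: curr=45, set curr.next=prev(43) | reversed so far: 45 -> 43 -> 23 -> 43 -> 33

45 -> 43 -> 23 -> 43 -> 33 -> None


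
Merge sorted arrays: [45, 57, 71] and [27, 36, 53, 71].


Take 27 from B
Take 36 from B
Take 45 from A
Take 53 from B
Take 57 from A
Take 71 from A

Merged: [27, 36, 45, 53, 57, 71, 71]


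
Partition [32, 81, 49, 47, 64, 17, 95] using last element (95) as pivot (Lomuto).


Pivot: 95
  32 <= 95: advance i (no swap)
  81 <= 95: advance i (no swap)
  49 <= 95: advance i (no swap)
  47 <= 95: advance i (no swap)
  64 <= 95: advance i (no swap)
  17 <= 95: advance i (no swap)
Place pivot at 6: [32, 81, 49, 47, 64, 17, 95]

Partitioned: [32, 81, 49, 47, 64, 17, 95]


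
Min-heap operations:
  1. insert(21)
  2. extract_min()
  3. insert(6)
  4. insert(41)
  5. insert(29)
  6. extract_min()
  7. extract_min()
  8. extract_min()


insert(21) -> [21]
extract_min()->21, []
insert(6) -> [6]
insert(41) -> [6, 41]
insert(29) -> [6, 41, 29]
extract_min()->6, [29, 41]
extract_min()->29, [41]
extract_min()->41, []

Final heap: []


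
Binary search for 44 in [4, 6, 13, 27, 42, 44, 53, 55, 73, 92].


Step 1: lo=0, hi=9, mid=4, val=42
Step 2: lo=5, hi=9, mid=7, val=55
Step 3: lo=5, hi=6, mid=5, val=44

Found at index 5


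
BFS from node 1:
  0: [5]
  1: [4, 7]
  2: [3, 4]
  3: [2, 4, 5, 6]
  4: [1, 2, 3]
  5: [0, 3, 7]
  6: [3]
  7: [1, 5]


Visit 1, enqueue [4, 7]
Visit 4, enqueue [2, 3]
Visit 7, enqueue [5]
Visit 2, enqueue []
Visit 3, enqueue [6]
Visit 5, enqueue [0]
Visit 6, enqueue []
Visit 0, enqueue []

BFS order: [1, 4, 7, 2, 3, 5, 6, 0]


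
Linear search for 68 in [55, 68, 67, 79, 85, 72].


i=0: 55!=68
i=1: 68==68 found!

Found at 1, 2 comps


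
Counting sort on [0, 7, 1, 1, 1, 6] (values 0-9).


Input: [0, 7, 1, 1, 1, 6]
Counts: [1, 3, 0, 0, 0, 0, 1, 1, 0, 0]

Sorted: [0, 1, 1, 1, 6, 7]


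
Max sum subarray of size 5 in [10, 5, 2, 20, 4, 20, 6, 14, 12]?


[0:5]: 41
[1:6]: 51
[2:7]: 52
[3:8]: 64
[4:9]: 56

Max: 64 at [3:8]


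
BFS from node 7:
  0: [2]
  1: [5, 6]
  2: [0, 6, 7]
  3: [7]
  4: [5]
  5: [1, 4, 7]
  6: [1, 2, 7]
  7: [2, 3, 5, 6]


Visit 7, enqueue [2, 3, 5, 6]
Visit 2, enqueue [0]
Visit 3, enqueue []
Visit 5, enqueue [1, 4]
Visit 6, enqueue []
Visit 0, enqueue []
Visit 1, enqueue []
Visit 4, enqueue []

BFS order: [7, 2, 3, 5, 6, 0, 1, 4]


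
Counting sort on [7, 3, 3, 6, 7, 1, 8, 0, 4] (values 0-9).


Input: [7, 3, 3, 6, 7, 1, 8, 0, 4]
Counts: [1, 1, 0, 2, 1, 0, 1, 2, 1, 0]

Sorted: [0, 1, 3, 3, 4, 6, 7, 7, 8]


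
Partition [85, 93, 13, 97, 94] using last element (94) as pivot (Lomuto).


Pivot: 94
  85 <= 94: advance i (no swap)
  93 <= 94: advance i (no swap)
  13 <= 94: advance i (no swap)
Place pivot at 3: [85, 93, 13, 94, 97]

Partitioned: [85, 93, 13, 94, 97]


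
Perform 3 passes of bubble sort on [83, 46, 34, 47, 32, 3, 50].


Initial: [83, 46, 34, 47, 32, 3, 50]
Pass 1: [46, 34, 47, 32, 3, 50, 83] (6 swaps)
Pass 2: [34, 46, 32, 3, 47, 50, 83] (3 swaps)
Pass 3: [34, 32, 3, 46, 47, 50, 83] (2 swaps)

After 3 passes: [34, 32, 3, 46, 47, 50, 83]


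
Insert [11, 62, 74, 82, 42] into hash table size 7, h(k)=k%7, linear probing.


Insert 11: h=4 -> slot 4
Insert 62: h=6 -> slot 6
Insert 74: h=4, 1 probes -> slot 5
Insert 82: h=5, 2 probes -> slot 0
Insert 42: h=0, 1 probes -> slot 1

Table: [82, 42, None, None, 11, 74, 62]


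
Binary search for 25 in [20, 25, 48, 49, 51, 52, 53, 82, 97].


Step 1: lo=0, hi=8, mid=4, val=51
Step 2: lo=0, hi=3, mid=1, val=25

Found at index 1


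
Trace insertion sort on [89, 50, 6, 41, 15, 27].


Initial: [89, 50, 6, 41, 15, 27]
Insert 50: [50, 89, 6, 41, 15, 27]
Insert 6: [6, 50, 89, 41, 15, 27]
Insert 41: [6, 41, 50, 89, 15, 27]
Insert 15: [6, 15, 41, 50, 89, 27]
Insert 27: [6, 15, 27, 41, 50, 89]

Sorted: [6, 15, 27, 41, 50, 89]


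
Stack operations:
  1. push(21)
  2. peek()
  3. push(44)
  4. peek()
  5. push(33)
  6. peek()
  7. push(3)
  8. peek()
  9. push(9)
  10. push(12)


push(21) -> [21]
peek()->21
push(44) -> [21, 44]
peek()->44
push(33) -> [21, 44, 33]
peek()->33
push(3) -> [21, 44, 33, 3]
peek()->3
push(9) -> [21, 44, 33, 3, 9]
push(12) -> [21, 44, 33, 3, 9, 12]

Final stack: [21, 44, 33, 3, 9, 12]


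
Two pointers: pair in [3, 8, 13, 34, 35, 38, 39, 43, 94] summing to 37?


lo=0(3)+hi=8(94)=97
lo=0(3)+hi=7(43)=46
lo=0(3)+hi=6(39)=42
lo=0(3)+hi=5(38)=41
lo=0(3)+hi=4(35)=38
lo=0(3)+hi=3(34)=37

Yes: 3+34=37


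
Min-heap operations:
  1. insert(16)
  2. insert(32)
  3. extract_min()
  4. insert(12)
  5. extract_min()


insert(16) -> [16]
insert(32) -> [16, 32]
extract_min()->16, [32]
insert(12) -> [12, 32]
extract_min()->12, [32]

Final heap: [32]


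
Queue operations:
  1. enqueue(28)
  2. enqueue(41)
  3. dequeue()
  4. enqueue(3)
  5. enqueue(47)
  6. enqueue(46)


enqueue(28) -> [28]
enqueue(41) -> [28, 41]
dequeue()->28, [41]
enqueue(3) -> [41, 3]
enqueue(47) -> [41, 3, 47]
enqueue(46) -> [41, 3, 47, 46]

Final queue: [41, 3, 47, 46]


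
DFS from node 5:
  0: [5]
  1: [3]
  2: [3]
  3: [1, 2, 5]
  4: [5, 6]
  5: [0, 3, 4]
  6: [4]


Visit 5, push [4, 3, 0]
Visit 0, push []
Visit 3, push [2, 1]
Visit 1, push []
Visit 2, push []
Visit 4, push [6]
Visit 6, push []

DFS order: [5, 0, 3, 1, 2, 4, 6]


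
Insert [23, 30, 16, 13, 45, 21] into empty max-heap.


Insert 23: [23]
Insert 30: [30, 23]
Insert 16: [30, 23, 16]
Insert 13: [30, 23, 16, 13]
Insert 45: [45, 30, 16, 13, 23]
Insert 21: [45, 30, 21, 13, 23, 16]

Final heap: [45, 30, 21, 13, 23, 16]


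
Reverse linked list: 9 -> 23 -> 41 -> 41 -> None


Step 1: curr=9, set curr.next=prev(None) | reversed so far: 9
Step 2: curr=23, set curr.next=prev(9) | reversed so far: 23 -> 9
Step 3: curr=41, set curr.next=prev(23) | reversed so far: 41 -> 23 -> 9
Step 4: curr=41, set curr.next=prev(41) | reversed so far: 41 -> 41 -> 23 -> 9

41 -> 41 -> 23 -> 9 -> None


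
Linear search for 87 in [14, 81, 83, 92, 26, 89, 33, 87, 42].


i=0: 14!=87
i=1: 81!=87
i=2: 83!=87
i=3: 92!=87
i=4: 26!=87
i=5: 89!=87
i=6: 33!=87
i=7: 87==87 found!

Found at 7, 8 comps


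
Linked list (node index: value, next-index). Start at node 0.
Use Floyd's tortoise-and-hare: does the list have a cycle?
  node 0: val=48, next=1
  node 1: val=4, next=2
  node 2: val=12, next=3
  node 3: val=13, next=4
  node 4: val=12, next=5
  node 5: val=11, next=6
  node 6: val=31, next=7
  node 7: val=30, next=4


Floyd's tortoise (slow, +1) and hare (fast, +2):
  init: slow=0, fast=0
  step 1: slow=1, fast=2
  step 2: slow=2, fast=4
  step 3: slow=3, fast=6
  step 4: slow=4, fast=4
  slow == fast at node 4: cycle detected

Cycle: yes


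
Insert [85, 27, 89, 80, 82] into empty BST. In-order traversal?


Insert 85: root
Insert 27: L from 85
Insert 89: R from 85
Insert 80: L from 85 -> R from 27
Insert 82: L from 85 -> R from 27 -> R from 80

In-order: [27, 80, 82, 85, 89]


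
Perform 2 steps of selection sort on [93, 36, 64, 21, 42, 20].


Initial: [93, 36, 64, 21, 42, 20]
Step 1: min=20 at 5
  Swap: [20, 36, 64, 21, 42, 93]
Step 2: min=21 at 3
  Swap: [20, 21, 64, 36, 42, 93]

After 2 steps: [20, 21, 64, 36, 42, 93]


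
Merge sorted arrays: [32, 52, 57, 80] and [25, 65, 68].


Take 25 from B
Take 32 from A
Take 52 from A
Take 57 from A
Take 65 from B
Take 68 from B

Merged: [25, 32, 52, 57, 65, 68, 80]


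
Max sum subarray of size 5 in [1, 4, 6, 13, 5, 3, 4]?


[0:5]: 29
[1:6]: 31
[2:7]: 31

Max: 31 at [1:6]


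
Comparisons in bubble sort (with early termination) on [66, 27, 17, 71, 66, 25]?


Algorithm: bubble sort (with early termination)
Input: [66, 27, 17, 71, 66, 25]
Sorted: [17, 25, 27, 66, 66, 71]

15


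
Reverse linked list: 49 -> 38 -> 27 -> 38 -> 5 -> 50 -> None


Step 1: curr=49, set curr.next=prev(None) | reversed so far: 49
Step 2: curr=38, set curr.next=prev(49) | reversed so far: 38 -> 49
Step 3: curr=27, set curr.next=prev(38) | reversed so far: 27 -> 38 -> 49
Step 4: curr=38, set curr.next=prev(27) | reversed so far: 38 -> 27 -> 38 -> 49
Step 5: curr=5, set curr.next=prev(38) | reversed so far: 5 -> 38 -> 27 -> 38 -> 49
Step 6: curr=50, set curr.next=prev(5) | reversed so far: 50 -> 5 -> 38 -> 27 -> 38 -> 49

50 -> 5 -> 38 -> 27 -> 38 -> 49 -> None


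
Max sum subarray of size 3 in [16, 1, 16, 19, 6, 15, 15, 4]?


[0:3]: 33
[1:4]: 36
[2:5]: 41
[3:6]: 40
[4:7]: 36
[5:8]: 34

Max: 41 at [2:5]


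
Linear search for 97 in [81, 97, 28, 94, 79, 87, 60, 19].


i=0: 81!=97
i=1: 97==97 found!

Found at 1, 2 comps


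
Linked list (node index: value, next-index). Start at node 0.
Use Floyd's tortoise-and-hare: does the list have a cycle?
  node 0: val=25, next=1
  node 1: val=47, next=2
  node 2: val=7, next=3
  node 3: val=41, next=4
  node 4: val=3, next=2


Floyd's tortoise (slow, +1) and hare (fast, +2):
  init: slow=0, fast=0
  step 1: slow=1, fast=2
  step 2: slow=2, fast=4
  step 3: slow=3, fast=3
  slow == fast at node 3: cycle detected

Cycle: yes


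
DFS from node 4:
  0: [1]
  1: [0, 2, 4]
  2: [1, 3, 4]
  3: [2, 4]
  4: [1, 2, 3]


Visit 4, push [3, 2, 1]
Visit 1, push [2, 0]
Visit 0, push []
Visit 2, push [3]
Visit 3, push []

DFS order: [4, 1, 0, 2, 3]


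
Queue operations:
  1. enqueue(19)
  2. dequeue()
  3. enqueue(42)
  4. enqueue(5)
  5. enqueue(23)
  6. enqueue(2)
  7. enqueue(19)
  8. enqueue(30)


enqueue(19) -> [19]
dequeue()->19, []
enqueue(42) -> [42]
enqueue(5) -> [42, 5]
enqueue(23) -> [42, 5, 23]
enqueue(2) -> [42, 5, 23, 2]
enqueue(19) -> [42, 5, 23, 2, 19]
enqueue(30) -> [42, 5, 23, 2, 19, 30]

Final queue: [42, 5, 23, 2, 19, 30]


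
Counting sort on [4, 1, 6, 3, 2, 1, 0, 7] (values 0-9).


Input: [4, 1, 6, 3, 2, 1, 0, 7]
Counts: [1, 2, 1, 1, 1, 0, 1, 1, 0, 0]

Sorted: [0, 1, 1, 2, 3, 4, 6, 7]


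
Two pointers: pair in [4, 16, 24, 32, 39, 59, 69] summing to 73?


lo=0(4)+hi=6(69)=73

Yes: 4+69=73


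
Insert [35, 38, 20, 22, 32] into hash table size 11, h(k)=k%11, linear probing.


Insert 35: h=2 -> slot 2
Insert 38: h=5 -> slot 5
Insert 20: h=9 -> slot 9
Insert 22: h=0 -> slot 0
Insert 32: h=10 -> slot 10

Table: [22, None, 35, None, None, 38, None, None, None, 20, 32]


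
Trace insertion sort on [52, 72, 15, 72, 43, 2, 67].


Initial: [52, 72, 15, 72, 43, 2, 67]
Insert 72: [52, 72, 15, 72, 43, 2, 67]
Insert 15: [15, 52, 72, 72, 43, 2, 67]
Insert 72: [15, 52, 72, 72, 43, 2, 67]
Insert 43: [15, 43, 52, 72, 72, 2, 67]
Insert 2: [2, 15, 43, 52, 72, 72, 67]
Insert 67: [2, 15, 43, 52, 67, 72, 72]

Sorted: [2, 15, 43, 52, 67, 72, 72]


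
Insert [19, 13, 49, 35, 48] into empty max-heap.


Insert 19: [19]
Insert 13: [19, 13]
Insert 49: [49, 13, 19]
Insert 35: [49, 35, 19, 13]
Insert 48: [49, 48, 19, 13, 35]

Final heap: [49, 48, 19, 13, 35]


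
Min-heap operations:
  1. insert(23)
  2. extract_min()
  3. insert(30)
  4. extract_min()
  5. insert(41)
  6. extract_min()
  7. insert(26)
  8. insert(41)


insert(23) -> [23]
extract_min()->23, []
insert(30) -> [30]
extract_min()->30, []
insert(41) -> [41]
extract_min()->41, []
insert(26) -> [26]
insert(41) -> [26, 41]

Final heap: [26, 41]


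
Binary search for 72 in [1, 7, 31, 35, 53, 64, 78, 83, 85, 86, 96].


Step 1: lo=0, hi=10, mid=5, val=64
Step 2: lo=6, hi=10, mid=8, val=85
Step 3: lo=6, hi=7, mid=6, val=78

Not found


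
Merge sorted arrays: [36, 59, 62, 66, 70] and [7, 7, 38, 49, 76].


Take 7 from B
Take 7 from B
Take 36 from A
Take 38 from B
Take 49 from B
Take 59 from A
Take 62 from A
Take 66 from A
Take 70 from A

Merged: [7, 7, 36, 38, 49, 59, 62, 66, 70, 76]


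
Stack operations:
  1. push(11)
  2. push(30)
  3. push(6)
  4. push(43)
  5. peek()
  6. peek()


push(11) -> [11]
push(30) -> [11, 30]
push(6) -> [11, 30, 6]
push(43) -> [11, 30, 6, 43]
peek()->43
peek()->43

Final stack: [11, 30, 6, 43]


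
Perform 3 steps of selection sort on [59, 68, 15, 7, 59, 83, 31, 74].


Initial: [59, 68, 15, 7, 59, 83, 31, 74]
Step 1: min=7 at 3
  Swap: [7, 68, 15, 59, 59, 83, 31, 74]
Step 2: min=15 at 2
  Swap: [7, 15, 68, 59, 59, 83, 31, 74]
Step 3: min=31 at 6
  Swap: [7, 15, 31, 59, 59, 83, 68, 74]

After 3 steps: [7, 15, 31, 59, 59, 83, 68, 74]


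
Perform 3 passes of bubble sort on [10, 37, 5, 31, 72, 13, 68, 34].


Initial: [10, 37, 5, 31, 72, 13, 68, 34]
Pass 1: [10, 5, 31, 37, 13, 68, 34, 72] (5 swaps)
Pass 2: [5, 10, 31, 13, 37, 34, 68, 72] (3 swaps)
Pass 3: [5, 10, 13, 31, 34, 37, 68, 72] (2 swaps)

After 3 passes: [5, 10, 13, 31, 34, 37, 68, 72]


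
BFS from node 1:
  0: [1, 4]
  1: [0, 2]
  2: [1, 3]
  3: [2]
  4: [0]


Visit 1, enqueue [0, 2]
Visit 0, enqueue [4]
Visit 2, enqueue [3]
Visit 4, enqueue []
Visit 3, enqueue []

BFS order: [1, 0, 2, 4, 3]


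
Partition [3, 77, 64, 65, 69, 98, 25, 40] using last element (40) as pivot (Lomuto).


Pivot: 40
  3 <= 40: advance i (no swap)
  25 <= 40: swap -> [3, 25, 64, 65, 69, 98, 77, 40]
Place pivot at 2: [3, 25, 40, 65, 69, 98, 77, 64]

Partitioned: [3, 25, 40, 65, 69, 98, 77, 64]


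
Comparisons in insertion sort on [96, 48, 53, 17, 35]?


Algorithm: insertion sort
Input: [96, 48, 53, 17, 35]
Sorted: [17, 35, 48, 53, 96]

10


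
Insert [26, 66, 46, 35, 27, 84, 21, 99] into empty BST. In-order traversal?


Insert 26: root
Insert 66: R from 26
Insert 46: R from 26 -> L from 66
Insert 35: R from 26 -> L from 66 -> L from 46
Insert 27: R from 26 -> L from 66 -> L from 46 -> L from 35
Insert 84: R from 26 -> R from 66
Insert 21: L from 26
Insert 99: R from 26 -> R from 66 -> R from 84

In-order: [21, 26, 27, 35, 46, 66, 84, 99]


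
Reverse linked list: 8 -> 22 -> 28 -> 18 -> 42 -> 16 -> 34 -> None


Step 1: curr=8, set curr.next=prev(None) | reversed so far: 8
Step 2: curr=22, set curr.next=prev(8) | reversed so far: 22 -> 8
Step 3: curr=28, set curr.next=prev(22) | reversed so far: 28 -> 22 -> 8
Step 4: curr=18, set curr.next=prev(28) | reversed so far: 18 -> 28 -> 22 -> 8
Step 5: curr=42, set curr.next=prev(18) | reversed so far: 42 -> 18 -> 28 -> 22 -> 8
Step 6: curr=16, set curr.next=prev(42) | reversed so far: 16 -> 42 -> 18 -> 28 -> 22 -> 8
Step 7: curr=34, set curr.next=prev(16) | reversed so far: 34 -> 16 -> 42 -> 18 -> 28 -> 22 -> 8

34 -> 16 -> 42 -> 18 -> 28 -> 22 -> 8 -> None


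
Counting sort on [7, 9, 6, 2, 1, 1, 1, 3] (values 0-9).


Input: [7, 9, 6, 2, 1, 1, 1, 3]
Counts: [0, 3, 1, 1, 0, 0, 1, 1, 0, 1]

Sorted: [1, 1, 1, 2, 3, 6, 7, 9]


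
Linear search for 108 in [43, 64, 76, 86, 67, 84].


i=0: 43!=108
i=1: 64!=108
i=2: 76!=108
i=3: 86!=108
i=4: 67!=108
i=5: 84!=108

Not found, 6 comps


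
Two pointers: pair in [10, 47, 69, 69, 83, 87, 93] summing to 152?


lo=0(10)+hi=6(93)=103
lo=1(47)+hi=6(93)=140
lo=2(69)+hi=6(93)=162
lo=2(69)+hi=5(87)=156
lo=2(69)+hi=4(83)=152

Yes: 69+83=152


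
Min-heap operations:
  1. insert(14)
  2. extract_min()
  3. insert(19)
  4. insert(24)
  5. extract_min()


insert(14) -> [14]
extract_min()->14, []
insert(19) -> [19]
insert(24) -> [19, 24]
extract_min()->19, [24]

Final heap: [24]


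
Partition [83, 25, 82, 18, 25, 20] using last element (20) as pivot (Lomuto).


Pivot: 20
  18 <= 20: swap -> [18, 25, 82, 83, 25, 20]
Place pivot at 1: [18, 20, 82, 83, 25, 25]

Partitioned: [18, 20, 82, 83, 25, 25]


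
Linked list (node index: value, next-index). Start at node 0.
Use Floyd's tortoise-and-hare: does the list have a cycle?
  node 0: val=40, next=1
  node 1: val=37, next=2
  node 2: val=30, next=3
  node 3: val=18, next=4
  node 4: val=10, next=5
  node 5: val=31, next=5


Floyd's tortoise (slow, +1) and hare (fast, +2):
  init: slow=0, fast=0
  step 1: slow=1, fast=2
  step 2: slow=2, fast=4
  step 3: slow=3, fast=5
  step 4: slow=4, fast=5
  step 5: slow=5, fast=5
  slow == fast at node 5: cycle detected

Cycle: yes


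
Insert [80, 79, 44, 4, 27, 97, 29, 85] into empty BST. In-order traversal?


Insert 80: root
Insert 79: L from 80
Insert 44: L from 80 -> L from 79
Insert 4: L from 80 -> L from 79 -> L from 44
Insert 27: L from 80 -> L from 79 -> L from 44 -> R from 4
Insert 97: R from 80
Insert 29: L from 80 -> L from 79 -> L from 44 -> R from 4 -> R from 27
Insert 85: R from 80 -> L from 97

In-order: [4, 27, 29, 44, 79, 80, 85, 97]


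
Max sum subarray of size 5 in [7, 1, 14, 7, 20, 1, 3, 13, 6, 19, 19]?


[0:5]: 49
[1:6]: 43
[2:7]: 45
[3:8]: 44
[4:9]: 43
[5:10]: 42
[6:11]: 60

Max: 60 at [6:11]


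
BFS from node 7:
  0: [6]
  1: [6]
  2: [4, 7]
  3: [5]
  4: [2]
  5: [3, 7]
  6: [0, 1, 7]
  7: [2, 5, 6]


Visit 7, enqueue [2, 5, 6]
Visit 2, enqueue [4]
Visit 5, enqueue [3]
Visit 6, enqueue [0, 1]
Visit 4, enqueue []
Visit 3, enqueue []
Visit 0, enqueue []
Visit 1, enqueue []

BFS order: [7, 2, 5, 6, 4, 3, 0, 1]


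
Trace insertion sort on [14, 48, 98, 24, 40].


Initial: [14, 48, 98, 24, 40]
Insert 48: [14, 48, 98, 24, 40]
Insert 98: [14, 48, 98, 24, 40]
Insert 24: [14, 24, 48, 98, 40]
Insert 40: [14, 24, 40, 48, 98]

Sorted: [14, 24, 40, 48, 98]


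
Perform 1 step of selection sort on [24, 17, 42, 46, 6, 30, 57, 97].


Initial: [24, 17, 42, 46, 6, 30, 57, 97]
Step 1: min=6 at 4
  Swap: [6, 17, 42, 46, 24, 30, 57, 97]

After 1 step: [6, 17, 42, 46, 24, 30, 57, 97]


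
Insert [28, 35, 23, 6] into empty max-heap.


Insert 28: [28]
Insert 35: [35, 28]
Insert 23: [35, 28, 23]
Insert 6: [35, 28, 23, 6]

Final heap: [35, 28, 23, 6]


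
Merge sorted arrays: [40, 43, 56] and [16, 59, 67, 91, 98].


Take 16 from B
Take 40 from A
Take 43 from A
Take 56 from A

Merged: [16, 40, 43, 56, 59, 67, 91, 98]


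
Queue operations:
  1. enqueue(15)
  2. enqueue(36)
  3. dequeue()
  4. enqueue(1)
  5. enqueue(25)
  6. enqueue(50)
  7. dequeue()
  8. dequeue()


enqueue(15) -> [15]
enqueue(36) -> [15, 36]
dequeue()->15, [36]
enqueue(1) -> [36, 1]
enqueue(25) -> [36, 1, 25]
enqueue(50) -> [36, 1, 25, 50]
dequeue()->36, [1, 25, 50]
dequeue()->1, [25, 50]

Final queue: [25, 50]


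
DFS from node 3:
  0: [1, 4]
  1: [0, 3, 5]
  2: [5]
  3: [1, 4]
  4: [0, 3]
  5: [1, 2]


Visit 3, push [4, 1]
Visit 1, push [5, 0]
Visit 0, push [4]
Visit 4, push []
Visit 5, push [2]
Visit 2, push []

DFS order: [3, 1, 0, 4, 5, 2]


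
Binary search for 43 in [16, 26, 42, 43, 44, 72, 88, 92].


Step 1: lo=0, hi=7, mid=3, val=43

Found at index 3


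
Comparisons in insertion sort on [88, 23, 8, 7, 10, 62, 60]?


Algorithm: insertion sort
Input: [88, 23, 8, 7, 10, 62, 60]
Sorted: [7, 8, 10, 23, 60, 62, 88]

14


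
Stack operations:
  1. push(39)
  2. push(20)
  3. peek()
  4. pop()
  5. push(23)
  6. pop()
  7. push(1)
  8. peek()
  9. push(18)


push(39) -> [39]
push(20) -> [39, 20]
peek()->20
pop()->20, [39]
push(23) -> [39, 23]
pop()->23, [39]
push(1) -> [39, 1]
peek()->1
push(18) -> [39, 1, 18]

Final stack: [39, 1, 18]


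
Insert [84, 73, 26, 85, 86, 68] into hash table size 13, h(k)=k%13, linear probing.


Insert 84: h=6 -> slot 6
Insert 73: h=8 -> slot 8
Insert 26: h=0 -> slot 0
Insert 85: h=7 -> slot 7
Insert 86: h=8, 1 probes -> slot 9
Insert 68: h=3 -> slot 3

Table: [26, None, None, 68, None, None, 84, 85, 73, 86, None, None, None]


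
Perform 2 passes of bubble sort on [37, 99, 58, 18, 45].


Initial: [37, 99, 58, 18, 45]
Pass 1: [37, 58, 18, 45, 99] (3 swaps)
Pass 2: [37, 18, 45, 58, 99] (2 swaps)

After 2 passes: [37, 18, 45, 58, 99]


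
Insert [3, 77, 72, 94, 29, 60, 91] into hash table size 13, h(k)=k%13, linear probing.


Insert 3: h=3 -> slot 3
Insert 77: h=12 -> slot 12
Insert 72: h=7 -> slot 7
Insert 94: h=3, 1 probes -> slot 4
Insert 29: h=3, 2 probes -> slot 5
Insert 60: h=8 -> slot 8
Insert 91: h=0 -> slot 0

Table: [91, None, None, 3, 94, 29, None, 72, 60, None, None, None, 77]


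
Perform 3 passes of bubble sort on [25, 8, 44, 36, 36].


Initial: [25, 8, 44, 36, 36]
Pass 1: [8, 25, 36, 36, 44] (3 swaps)
Pass 2: [8, 25, 36, 36, 44] (0 swaps)
Pass 3: [8, 25, 36, 36, 44] (0 swaps)

After 3 passes: [8, 25, 36, 36, 44]
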